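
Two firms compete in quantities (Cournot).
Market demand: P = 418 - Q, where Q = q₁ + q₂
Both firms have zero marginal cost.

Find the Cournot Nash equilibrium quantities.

q₁* = q₂* = 139.33; P* = 139.33

Work:
Profit: π_i = P·q_i = (a - q_i - q_j)·q_i
FOC: ∂π_i/∂q_i = a - 2q_i - q_j = 0
Reaction function: q_i = (418 - q_j)/2
Symmetry: q* = 418/3 = 139.33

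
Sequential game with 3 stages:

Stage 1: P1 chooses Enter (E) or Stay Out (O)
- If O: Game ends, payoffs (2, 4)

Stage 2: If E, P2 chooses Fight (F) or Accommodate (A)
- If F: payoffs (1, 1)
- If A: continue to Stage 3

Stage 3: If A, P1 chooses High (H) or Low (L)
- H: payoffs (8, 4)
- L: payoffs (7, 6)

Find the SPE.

SPE: (E, A, H); Outcome (8, 4)

Work:
Stage 3: P1 chooses H (8 vs 7)
Stage 2: P2: F->1, A->4 (anticipating H). Choose A
Stage 1: P1: O->2, E->8 (anticipating A, H). Choose E
SPE path: E -> A -> H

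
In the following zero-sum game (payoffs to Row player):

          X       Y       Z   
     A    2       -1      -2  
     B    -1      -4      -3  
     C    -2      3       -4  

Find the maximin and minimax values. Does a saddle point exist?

Maximin = -2, Minimax = -2, Saddle: True

Work:
Row minimums: [-2, -4, -4] → maximin = -2
Column maximums: [2, 3, -2] → minimax = -2
Saddle point exists! Game value = -2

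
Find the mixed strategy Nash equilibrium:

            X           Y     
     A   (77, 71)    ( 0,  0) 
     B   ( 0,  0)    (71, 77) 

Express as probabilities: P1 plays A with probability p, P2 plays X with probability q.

p = 0.5203, q = 0.4797

Work:
Find probabilities that make opponent indifferent:
P2 chooses q to make P1 indifferent between A and B
P1 chooses p to make P2 indifferent between X and Y
Mixed NE: P1 plays (A: 0.5203, B: 0.4797), P2 plays (X: 0.4797, Y: 0.5203)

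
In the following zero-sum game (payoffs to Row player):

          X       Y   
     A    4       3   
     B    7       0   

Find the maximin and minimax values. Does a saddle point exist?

Maximin = 3, Minimax = 3, Saddle: True

Work:
Row minimums: [3, 0] → maximin = 3
Column maximums: [7, 3] → minimax = 3
Saddle point exists! Game value = 3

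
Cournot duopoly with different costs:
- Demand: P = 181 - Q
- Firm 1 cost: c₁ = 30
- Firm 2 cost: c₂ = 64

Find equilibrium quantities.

q₁* = 61.67, q₂* = 27.67

Work:
Reaction: q₁ = (181 - 30 - q₂)/2
Reaction: q₂ = (181 - 64 - q₁)/2
Solve simultaneously:
q₁* = (181 - 2×30 + 64)/3 = 61.67
q₂* = (181 - 2×64 + 30)/3 = 27.67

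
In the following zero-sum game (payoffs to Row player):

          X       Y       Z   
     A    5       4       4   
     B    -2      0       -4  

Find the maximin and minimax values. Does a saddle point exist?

Maximin = 4, Minimax = 4, Saddle: True

Work:
Row minimums: [4, -4] → maximin = 4
Column maximums: [5, 4, 4] → minimax = 4
Saddle point exists! Game value = 4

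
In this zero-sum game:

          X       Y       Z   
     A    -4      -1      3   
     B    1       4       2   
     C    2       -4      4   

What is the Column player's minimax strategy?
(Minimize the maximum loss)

Column should play X, value = 2

Work:
Column player minimizes Row's maximum payoff:
Column X: max payoff to Row = 2
Column Y: max payoff to Row = 4
Column Z: max payoff to Row = 4
Minimum is 2, achieved by column X.
Minimax strategy: X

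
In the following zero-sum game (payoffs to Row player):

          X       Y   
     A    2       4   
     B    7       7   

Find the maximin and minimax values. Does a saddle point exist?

Maximin = 7, Minimax = 7, Saddle: True

Work:
Row minimums: [2, 7] → maximin = 7
Column maximums: [7, 7] → minimax = 7
Saddle point exists! Game value = 7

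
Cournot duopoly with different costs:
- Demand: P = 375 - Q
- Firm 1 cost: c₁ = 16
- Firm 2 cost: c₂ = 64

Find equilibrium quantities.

q₁* = 135.67, q₂* = 87.67

Work:
Reaction: q₁ = (375 - 16 - q₂)/2
Reaction: q₂ = (375 - 64 - q₁)/2
Solve simultaneously:
q₁* = (375 - 2×16 + 64)/3 = 135.67
q₂* = (375 - 2×64 + 16)/3 = 87.67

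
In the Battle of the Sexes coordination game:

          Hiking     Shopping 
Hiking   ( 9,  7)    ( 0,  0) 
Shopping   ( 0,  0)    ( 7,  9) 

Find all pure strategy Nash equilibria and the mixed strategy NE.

Pure NE: (Hiking, Hiking) and (Shopping, Shopping); Mixed NE: p = 0.5625, q = 0.4375

Work:
Check pure NE:
(Hiking, Hiking): (9, 7) - no unilateral deviation beneficial
(Shopping, Shopping): (7, 9) - no unilateral deviation beneficial
Mixed NE: P1 plays Hiking with p = 0.5625, P2 plays Hiking with q = 0.4375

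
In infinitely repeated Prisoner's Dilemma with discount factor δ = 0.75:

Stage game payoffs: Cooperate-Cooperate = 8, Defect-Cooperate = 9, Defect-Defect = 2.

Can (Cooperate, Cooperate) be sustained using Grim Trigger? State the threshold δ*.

δ* = 0.1429; since δ = 0.75 ≥ 0.1429, cooperation can be sustained

Work:
For Grim Trigger:
Cooperate forever: 8/(1-δ)
Defect then punished: 9 + 2·δ/(1-δ)
Need: 8/(1-δ) ≥ 9 + 2·δ/(1-δ)
Solving: δ ≥ (T-R)/(T-P) = (9-8)/(9-2) = 0.1429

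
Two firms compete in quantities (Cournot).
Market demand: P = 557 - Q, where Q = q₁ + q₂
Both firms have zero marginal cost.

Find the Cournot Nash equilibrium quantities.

q₁* = q₂* = 185.67; P* = 185.67

Work:
Profit: π_i = P·q_i = (a - q_i - q_j)·q_i
FOC: ∂π_i/∂q_i = a - 2q_i - q_j = 0
Reaction function: q_i = (557 - q_j)/2
Symmetry: q* = 557/3 = 185.67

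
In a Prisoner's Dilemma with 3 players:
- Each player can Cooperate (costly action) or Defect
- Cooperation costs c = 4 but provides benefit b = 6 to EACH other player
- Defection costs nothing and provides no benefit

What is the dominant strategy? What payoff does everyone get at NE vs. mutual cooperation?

Dominant: Defect; NE payoff = 0; Coop payoff = 8

Work:
Defect dominates (saves cost c = 4, benefit to others is external)
NE: All defect → everyone gets 0
If all cooperate: each receives (2)×6 - 4 = 8
Social dilemma: 8 > 0 but NE gives 0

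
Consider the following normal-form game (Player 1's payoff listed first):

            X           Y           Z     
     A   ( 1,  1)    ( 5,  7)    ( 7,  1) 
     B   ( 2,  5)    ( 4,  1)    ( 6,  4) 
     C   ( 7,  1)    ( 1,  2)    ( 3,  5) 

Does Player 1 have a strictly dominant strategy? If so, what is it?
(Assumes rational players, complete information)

No strictly dominant strategy exists for Player 1

Work:
A strategy strictly dominates another if it gives a strictly higher payoff against every opponent action. Compare each pair of P1's strategies column-by-column:
  A vs B: [1 vs 2, 5 vs 4, 7 vs 6] → A does not strictly dominate B (column X: 1 ≤ 2)
  A vs C: [1 vs 7, 5 vs 1, 7 vs 3] → A does not strictly dominate C (column X: 1 ≤ 7)
  B vs A: [2 vs 1, 4 vs 5, 6 vs 7] → B does not strictly dominate A (column Y: 4 ≤ 5)
  B vs C: [2 vs 7, 4 vs 1, 6 vs 3] → B does not strictly dominate C (column X: 2 ≤ 7)
  C vs A: [7 vs 1, 1 vs 5, 3 vs 7] → C does not strictly dominate A (column Y: 1 ≤ 5)
  C vs B: [7 vs 2, 1 vs 4, 3 vs 6] → C does not strictly dominate B (column Y: 1 ≤ 4)
No single strategy strictly dominates all others → no strictly dominant strategy.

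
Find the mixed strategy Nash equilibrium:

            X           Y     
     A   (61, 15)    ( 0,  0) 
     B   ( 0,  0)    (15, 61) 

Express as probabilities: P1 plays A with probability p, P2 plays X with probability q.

p = 0.8026, q = 0.1974

Work:
Find probabilities that make opponent indifferent:
P2 chooses q to make P1 indifferent between A and B
P1 chooses p to make P2 indifferent between X and Y
Mixed NE: P1 plays (A: 0.8026, B: 0.1974), P2 plays (X: 0.1974, Y: 0.8026)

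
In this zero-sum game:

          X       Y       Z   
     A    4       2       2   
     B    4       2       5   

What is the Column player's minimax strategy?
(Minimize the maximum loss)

Column should play Y, value = 2

Work:
Column player minimizes Row's maximum payoff:
Column X: max payoff to Row = 4
Column Y: max payoff to Row = 2
Column Z: max payoff to Row = 5
Minimum is 2, achieved by column Y.
Minimax strategy: Y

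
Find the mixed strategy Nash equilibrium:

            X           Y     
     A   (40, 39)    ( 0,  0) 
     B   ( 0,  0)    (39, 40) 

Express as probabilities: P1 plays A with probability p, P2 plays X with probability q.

p = 0.5063, q = 0.4937

Work:
Find probabilities that make opponent indifferent:
P2 chooses q to make P1 indifferent between A and B
P1 chooses p to make P2 indifferent between X and Y
Mixed NE: P1 plays (A: 0.5063, B: 0.4937), P2 plays (X: 0.4937, Y: 0.5063)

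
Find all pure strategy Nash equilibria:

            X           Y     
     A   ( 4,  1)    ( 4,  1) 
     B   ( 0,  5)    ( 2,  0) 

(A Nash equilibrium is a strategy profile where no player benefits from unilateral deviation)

Nash equilibrium: (A, X), (A, Y)

Work:
Best responses:
  P1 vs X: payoffs [4, 0] → best response A (payoff 4)
  P1 vs Y: payoffs [4, 2] → best response A (payoff 4)
  P2 vs A: payoffs [1, 1] → best response X/Y (payoff 1)
  P2 vs B: payoffs [5, 0] → best response X (payoff 5)
Mutual best responses: (A,X), (A,Y) → Nash equilibria.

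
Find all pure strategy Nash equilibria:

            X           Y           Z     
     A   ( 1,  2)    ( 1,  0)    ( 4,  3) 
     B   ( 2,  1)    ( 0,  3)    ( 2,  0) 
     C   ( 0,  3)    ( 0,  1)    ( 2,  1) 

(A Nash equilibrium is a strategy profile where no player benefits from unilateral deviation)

Nash equilibrium: (A, Z)

Work:
Best responses:
  P1 vs X: payoffs [1, 2, 0] → best response B (payoff 2)
  P1 vs Y: payoffs [1, 0, 0] → best response A (payoff 1)
  P1 vs Z: payoffs [4, 2, 2] → best response A (payoff 4)
  P2 vs A: payoffs [2, 0, 3] → best response Z (payoff 3)
  P2 vs B: payoffs [1, 3, 0] → best response Y (payoff 3)
  P2 vs C: payoffs [3, 1, 1] → best response X (payoff 3)
Mutual best responses: (A,Z) → Nash equilibria.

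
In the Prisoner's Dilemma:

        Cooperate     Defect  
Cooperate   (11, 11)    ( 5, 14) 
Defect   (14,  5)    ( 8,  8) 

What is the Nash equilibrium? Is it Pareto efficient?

(Defect, Defect) is NE; not Pareto efficient

Work:
Defect dominates Cooperate for both players:
If P2 cooperates: Defect (14) > Cooperate (11)
If P2 defects: Defect (8) > Cooperate (5)
NE: (Defect, Defect) with payoff (8, 8)
But (Cooperate, Cooperate) = (11, 11) Pareto dominates (8, 8)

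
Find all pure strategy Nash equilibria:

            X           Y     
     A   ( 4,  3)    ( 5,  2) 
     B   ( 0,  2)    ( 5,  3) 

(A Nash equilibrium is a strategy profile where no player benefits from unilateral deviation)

Nash equilibrium: (A, X), (B, Y)

Work:
Best responses:
  P1 vs X: payoffs [4, 0] → best response A (payoff 4)
  P1 vs Y: payoffs [5, 5] → best response A/B (payoff 5)
  P2 vs A: payoffs [3, 2] → best response X (payoff 3)
  P2 vs B: payoffs [2, 3] → best response Y (payoff 3)
Mutual best responses: (A,X), (B,Y) → Nash equilibria.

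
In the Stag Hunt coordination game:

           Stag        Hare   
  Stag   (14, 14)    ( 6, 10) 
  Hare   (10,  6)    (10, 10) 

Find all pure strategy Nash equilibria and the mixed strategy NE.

Pure NE: (Stag, Stag) and (Hare, Hare); Mixed NE: p = 0.5, q = 0.5

Work:
Check pure NE:
(Stag, Stag): (14, 14) - no unilateral deviation beneficial
(Hare, Hare): (10, 10) - no unilateral deviation beneficial
Mixed NE: P1 plays Stag with p = 0.5, P2 plays Stag with q = 0.5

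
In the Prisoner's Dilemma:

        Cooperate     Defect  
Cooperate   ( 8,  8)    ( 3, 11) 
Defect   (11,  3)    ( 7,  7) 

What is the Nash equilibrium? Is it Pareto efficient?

(Defect, Defect) is NE; not Pareto efficient

Work:
Defect dominates Cooperate for both players:
If P2 cooperates: Defect (11) > Cooperate (8)
If P2 defects: Defect (7) > Cooperate (3)
NE: (Defect, Defect) with payoff (7, 7)
But (Cooperate, Cooperate) = (8, 8) Pareto dominates (7, 7)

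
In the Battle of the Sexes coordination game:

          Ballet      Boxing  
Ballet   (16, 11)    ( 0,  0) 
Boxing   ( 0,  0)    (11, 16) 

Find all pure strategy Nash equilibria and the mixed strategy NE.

Pure NE: (Ballet, Ballet) and (Boxing, Boxing); Mixed NE: p = 0.5926, q = 0.4074

Work:
Check pure NE:
(Ballet, Ballet): (16, 11) - no unilateral deviation beneficial
(Boxing, Boxing): (11, 16) - no unilateral deviation beneficial
Mixed NE: P1 plays Ballet with p = 0.5926, P2 plays Ballet with q = 0.4074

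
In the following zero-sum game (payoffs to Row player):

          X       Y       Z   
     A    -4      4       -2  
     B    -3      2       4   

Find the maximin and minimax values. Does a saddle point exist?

Maximin = -3, Minimax = -3, Saddle: True

Work:
Row minimums: [-4, -3] → maximin = -3
Column maximums: [-3, 4, 4] → minimax = -3
Saddle point exists! Game value = -3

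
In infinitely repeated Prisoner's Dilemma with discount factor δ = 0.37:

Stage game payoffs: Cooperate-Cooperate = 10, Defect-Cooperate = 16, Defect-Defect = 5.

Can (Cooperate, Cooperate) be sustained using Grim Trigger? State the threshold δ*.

δ* = 0.5455; since δ = 0.37 < 0.5455, cooperation cannot be sustained

Work:
For Grim Trigger:
Cooperate forever: 10/(1-δ)
Defect then punished: 16 + 5·δ/(1-δ)
Need: 10/(1-δ) ≥ 16 + 5·δ/(1-δ)
Solving: δ ≥ (T-R)/(T-P) = (16-10)/(16-5) = 0.5455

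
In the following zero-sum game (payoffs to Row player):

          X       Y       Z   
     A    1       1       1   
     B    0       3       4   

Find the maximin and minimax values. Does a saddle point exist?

Maximin = 1, Minimax = 1, Saddle: True

Work:
Row minimums: [1, 0] → maximin = 1
Column maximums: [1, 3, 4] → minimax = 1
Saddle point exists! Game value = 1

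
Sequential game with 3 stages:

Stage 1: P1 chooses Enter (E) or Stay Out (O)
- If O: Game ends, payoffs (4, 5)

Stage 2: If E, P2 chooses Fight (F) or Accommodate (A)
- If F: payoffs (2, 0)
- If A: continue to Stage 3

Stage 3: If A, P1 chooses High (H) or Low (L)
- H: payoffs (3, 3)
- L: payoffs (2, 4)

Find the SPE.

SPE: (O, A, H); Outcome (4, 5)

Work:
Stage 3: P1 chooses H (3 vs 2)
Stage 2: P2: F->0, A->3 (anticipating H). Choose A
Stage 1: P1: O->4, E->3 (anticipating A, H). Choose O
SPE path: O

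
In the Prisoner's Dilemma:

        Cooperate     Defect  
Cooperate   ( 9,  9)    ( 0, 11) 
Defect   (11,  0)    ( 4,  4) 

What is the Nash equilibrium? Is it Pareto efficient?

(Defect, Defect) is NE; not Pareto efficient

Work:
Defect dominates Cooperate for both players:
If P2 cooperates: Defect (11) > Cooperate (9)
If P2 defects: Defect (4) > Cooperate (0)
NE: (Defect, Defect) with payoff (4, 4)
But (Cooperate, Cooperate) = (9, 9) Pareto dominates (4, 4)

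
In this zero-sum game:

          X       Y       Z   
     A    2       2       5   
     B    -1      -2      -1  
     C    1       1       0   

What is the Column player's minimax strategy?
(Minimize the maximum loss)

Column should play X or Y (all achieve the minimum), value = 2

Work:
Column player minimizes Row's maximum payoff:
Column X: max payoff to Row = 2
Column Y: max payoff to Row = 2
Column Z: max payoff to Row = 5
Minimum is 2, achieved by columns X, Y (tied).
Each of X or Y is a minimax strategy.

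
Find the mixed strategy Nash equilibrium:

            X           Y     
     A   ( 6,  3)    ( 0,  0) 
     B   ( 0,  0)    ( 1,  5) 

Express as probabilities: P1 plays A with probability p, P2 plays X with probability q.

p = 0.625, q = 0.1429

Work:
Find probabilities that make opponent indifferent:
P2 chooses q to make P1 indifferent between A and B
P1 chooses p to make P2 indifferent between X and Y
Mixed NE: P1 plays (A: 0.625, B: 0.375), P2 plays (X: 0.1429, Y: 0.8571)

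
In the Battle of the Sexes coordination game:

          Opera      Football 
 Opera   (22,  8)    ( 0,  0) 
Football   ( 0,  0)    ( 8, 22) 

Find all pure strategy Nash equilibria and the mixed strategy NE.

Pure NE: (Opera, Opera) and (Football, Football); Mixed NE: p = 0.7333, q = 0.2667

Work:
Check pure NE:
(Opera, Opera): (22, 8) - no unilateral deviation beneficial
(Football, Football): (8, 22) - no unilateral deviation beneficial
Mixed NE: P1 plays Opera with p = 0.7333, P2 plays Opera with q = 0.2667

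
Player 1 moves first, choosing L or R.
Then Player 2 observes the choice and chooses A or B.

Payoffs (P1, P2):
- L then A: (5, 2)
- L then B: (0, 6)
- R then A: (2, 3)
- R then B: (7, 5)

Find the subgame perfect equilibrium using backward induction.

P1 plays R, P2 plays B after L and B after R; Payoff (7, 5)

Work:
Backward induction:
After L: P2 chooses B → P1 gets 0
After R: P2 chooses B → P1 gets 7
P1 chooses R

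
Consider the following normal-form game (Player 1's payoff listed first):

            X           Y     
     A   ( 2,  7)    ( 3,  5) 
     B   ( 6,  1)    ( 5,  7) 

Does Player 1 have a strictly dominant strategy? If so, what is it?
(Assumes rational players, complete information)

Yes, Player 1's strictly dominant strategy is B

Work:
A strategy strictly dominates another if it gives a strictly higher payoff against every opponent action. Compare each pair of P1's strategies column-by-column:
  A vs B: [2 vs 6, 3 vs 5] → A does not strictly dominate B (column X: 2 ≤ 6)
  B vs A: [6 vs 2, 5 vs 3] → B strictly dominates A
B strictly dominates every other strategy → strictly dominant.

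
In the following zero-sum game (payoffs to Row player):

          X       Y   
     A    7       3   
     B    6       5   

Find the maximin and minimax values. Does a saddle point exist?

Maximin = 5, Minimax = 5, Saddle: True

Work:
Row minimums: [3, 5] → maximin = 5
Column maximums: [7, 5] → minimax = 5
Saddle point exists! Game value = 5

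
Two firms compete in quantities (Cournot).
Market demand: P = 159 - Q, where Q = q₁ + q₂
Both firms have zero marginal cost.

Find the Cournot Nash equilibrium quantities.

q₁* = q₂* = 53.0; P* = 53.0

Work:
Profit: π_i = P·q_i = (a - q_i - q_j)·q_i
FOC: ∂π_i/∂q_i = a - 2q_i - q_j = 0
Reaction function: q_i = (159 - q_j)/2
Symmetry: q* = 159/3 = 53.0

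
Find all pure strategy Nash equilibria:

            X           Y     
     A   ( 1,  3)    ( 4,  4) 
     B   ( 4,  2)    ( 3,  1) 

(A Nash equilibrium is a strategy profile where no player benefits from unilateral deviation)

Nash equilibrium: (A, Y), (B, X)

Work:
Best responses:
  P1 vs X: payoffs [1, 4] → best response B (payoff 4)
  P1 vs Y: payoffs [4, 3] → best response A (payoff 4)
  P2 vs A: payoffs [3, 4] → best response Y (payoff 4)
  P2 vs B: payoffs [2, 1] → best response X (payoff 2)
Mutual best responses: (A,Y), (B,X) → Nash equilibria.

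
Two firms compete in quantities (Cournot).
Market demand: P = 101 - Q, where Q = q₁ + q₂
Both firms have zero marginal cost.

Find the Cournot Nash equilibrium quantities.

q₁* = q₂* = 33.67; P* = 33.67

Work:
Profit: π_i = P·q_i = (a - q_i - q_j)·q_i
FOC: ∂π_i/∂q_i = a - 2q_i - q_j = 0
Reaction function: q_i = (101 - q_j)/2
Symmetry: q* = 101/3 = 33.67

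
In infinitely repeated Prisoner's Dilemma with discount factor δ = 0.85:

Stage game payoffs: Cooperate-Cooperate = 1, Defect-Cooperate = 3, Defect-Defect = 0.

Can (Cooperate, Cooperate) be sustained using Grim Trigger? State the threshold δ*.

δ* = 0.6667; since δ = 0.85 ≥ 0.6667, cooperation can be sustained

Work:
For Grim Trigger:
Cooperate forever: 1/(1-δ)
Defect then punished: 3 + 0·δ/(1-δ)
Need: 1/(1-δ) ≥ 3 + 0·δ/(1-δ)
Solving: δ ≥ (T-R)/(T-P) = (3-1)/(3-0) = 0.6667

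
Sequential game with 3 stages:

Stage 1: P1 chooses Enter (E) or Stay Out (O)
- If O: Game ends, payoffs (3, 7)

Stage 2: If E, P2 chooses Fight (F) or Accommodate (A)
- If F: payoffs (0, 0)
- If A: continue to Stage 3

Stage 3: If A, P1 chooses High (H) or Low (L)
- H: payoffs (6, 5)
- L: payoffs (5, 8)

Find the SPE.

SPE: (E, A, H); Outcome (6, 5)

Work:
Stage 3: P1 chooses H (6 vs 5)
Stage 2: P2: F->0, A->5 (anticipating H). Choose A
Stage 1: P1: O->3, E->6 (anticipating A, H). Choose E
SPE path: E -> A -> H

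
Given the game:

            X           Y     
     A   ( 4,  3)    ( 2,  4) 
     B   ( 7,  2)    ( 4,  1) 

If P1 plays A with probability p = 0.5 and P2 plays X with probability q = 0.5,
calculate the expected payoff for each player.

E[P1] = 4.25, E[P2] = 2.5

Work:
E[P1] = p·q·π₁(A,X) + p·(1-q)·π₁(A,Y) + (1-p)·q·π₁(B,X) + (1-p)·(1-q)·π₁(B,Y)
= 0.5·0.5·4 + 0.5·0.5·2 + 0.5·0.5·7 + 0.5·0.5·4
= 4.25

E[P2] = 2.5 (similar calculation)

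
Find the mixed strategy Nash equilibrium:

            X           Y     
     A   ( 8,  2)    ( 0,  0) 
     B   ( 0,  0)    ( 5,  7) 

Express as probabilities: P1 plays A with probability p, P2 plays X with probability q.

p = 0.7778, q = 0.3846

Work:
Find probabilities that make opponent indifferent:
P2 chooses q to make P1 indifferent between A and B
P1 chooses p to make P2 indifferent between X and Y
Mixed NE: P1 plays (A: 0.7778, B: 0.2222), P2 plays (X: 0.3846, Y: 0.6154)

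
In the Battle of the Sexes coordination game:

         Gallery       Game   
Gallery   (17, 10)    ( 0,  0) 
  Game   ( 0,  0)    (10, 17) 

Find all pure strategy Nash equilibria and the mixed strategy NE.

Pure NE: (Gallery, Gallery) and (Game, Game); Mixed NE: p = 0.6296, q = 0.3704

Work:
Check pure NE:
(Gallery, Gallery): (17, 10) - no unilateral deviation beneficial
(Game, Game): (10, 17) - no unilateral deviation beneficial
Mixed NE: P1 plays Gallery with p = 0.6296, P2 plays Gallery with q = 0.3704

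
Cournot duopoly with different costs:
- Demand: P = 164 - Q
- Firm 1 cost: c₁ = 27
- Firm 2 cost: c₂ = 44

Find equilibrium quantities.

q₁* = 51.33, q₂* = 34.33

Work:
Reaction: q₁ = (164 - 27 - q₂)/2
Reaction: q₂ = (164 - 44 - q₁)/2
Solve simultaneously:
q₁* = (164 - 2×27 + 44)/3 = 51.33
q₂* = (164 - 2×44 + 27)/3 = 34.33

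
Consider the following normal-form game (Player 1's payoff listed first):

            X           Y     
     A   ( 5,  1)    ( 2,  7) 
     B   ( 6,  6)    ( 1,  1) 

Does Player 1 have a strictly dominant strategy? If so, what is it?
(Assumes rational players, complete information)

No strictly dominant strategy exists for Player 1

Work:
A strategy strictly dominates another if it gives a strictly higher payoff against every opponent action. Compare each pair of P1's strategies column-by-column:
  A vs B: [5 vs 6, 2 vs 1] → A does not strictly dominate B (column X: 5 ≤ 6)
  B vs A: [6 vs 5, 1 vs 2] → B does not strictly dominate A (column Y: 1 ≤ 2)
No single strategy strictly dominates all others → no strictly dominant strategy.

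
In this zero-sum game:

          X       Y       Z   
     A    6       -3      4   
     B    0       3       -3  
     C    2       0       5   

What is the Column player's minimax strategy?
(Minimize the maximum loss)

Column should play Y, value = 3

Work:
Column player minimizes Row's maximum payoff:
Column X: max payoff to Row = 6
Column Y: max payoff to Row = 3
Column Z: max payoff to Row = 5
Minimum is 3, achieved by column Y.
Minimax strategy: Y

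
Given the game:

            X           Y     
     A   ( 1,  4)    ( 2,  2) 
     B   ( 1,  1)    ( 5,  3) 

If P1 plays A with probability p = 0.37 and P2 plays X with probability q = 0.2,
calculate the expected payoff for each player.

E[P1] = 3.312, E[P2] = 2.526

Work:
E[P1] = p·q·π₁(A,X) + p·(1-q)·π₁(A,Y) + (1-p)·q·π₁(B,X) + (1-p)·(1-q)·π₁(B,Y)
= 0.37·0.2·1 + 0.37·0.8·2 + 0.63·0.2·1 + 0.63·0.8·5
= 3.312

E[P2] = 2.526 (similar calculation)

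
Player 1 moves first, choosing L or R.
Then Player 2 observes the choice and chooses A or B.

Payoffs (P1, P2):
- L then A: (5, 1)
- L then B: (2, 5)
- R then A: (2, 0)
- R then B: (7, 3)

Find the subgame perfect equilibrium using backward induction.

P1 plays R, P2 plays B after L and B after R; Payoff (7, 3)

Work:
Backward induction:
After L: P2 chooses B → P1 gets 2
After R: P2 chooses B → P1 gets 7
P1 chooses R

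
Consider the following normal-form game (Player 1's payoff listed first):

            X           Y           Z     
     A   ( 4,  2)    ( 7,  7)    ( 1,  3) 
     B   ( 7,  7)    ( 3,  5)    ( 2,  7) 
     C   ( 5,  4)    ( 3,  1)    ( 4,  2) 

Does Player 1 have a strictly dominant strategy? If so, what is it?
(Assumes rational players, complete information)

No strictly dominant strategy exists for Player 1

Work:
A strategy strictly dominates another if it gives a strictly higher payoff against every opponent action. Compare each pair of P1's strategies column-by-column:
  A vs B: [4 vs 7, 7 vs 3, 1 vs 2] → A does not strictly dominate B (column X: 4 ≤ 7)
  A vs C: [4 vs 5, 7 vs 3, 1 vs 4] → A does not strictly dominate C (column X: 4 ≤ 5)
  B vs A: [7 vs 4, 3 vs 7, 2 vs 1] → B does not strictly dominate A (column Y: 3 ≤ 7)
  B vs C: [7 vs 5, 3 vs 3, 2 vs 4] → B does not strictly dominate C (column Y: 3 ≤ 3)
  C vs A: [5 vs 4, 3 vs 7, 4 vs 1] → C does not strictly dominate A (column Y: 3 ≤ 7)
  C vs B: [5 vs 7, 3 vs 3, 4 vs 2] → C does not strictly dominate B (column X: 5 ≤ 7)
No single strategy strictly dominates all others → no strictly dominant strategy.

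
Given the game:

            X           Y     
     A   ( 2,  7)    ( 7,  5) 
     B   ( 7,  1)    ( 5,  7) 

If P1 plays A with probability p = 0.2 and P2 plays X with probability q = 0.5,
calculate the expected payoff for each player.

E[P1] = 5.7, E[P2] = 4.4

Work:
E[P1] = p·q·π₁(A,X) + p·(1-q)·π₁(A,Y) + (1-p)·q·π₁(B,X) + (1-p)·(1-q)·π₁(B,Y)
= 0.2·0.5·2 + 0.2·0.5·7 + 0.8·0.5·7 + 0.8·0.5·5
= 5.7

E[P2] = 4.4 (similar calculation)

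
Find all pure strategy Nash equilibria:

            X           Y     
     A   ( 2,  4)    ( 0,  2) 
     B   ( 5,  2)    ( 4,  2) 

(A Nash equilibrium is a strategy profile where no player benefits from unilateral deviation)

Nash equilibrium: (B, X), (B, Y)

Work:
Best responses:
  P1 vs X: payoffs [2, 5] → best response B (payoff 5)
  P1 vs Y: payoffs [0, 4] → best response B (payoff 4)
  P2 vs A: payoffs [4, 2] → best response X (payoff 4)
  P2 vs B: payoffs [2, 2] → best response X/Y (payoff 2)
Mutual best responses: (B,X), (B,Y) → Nash equilibria.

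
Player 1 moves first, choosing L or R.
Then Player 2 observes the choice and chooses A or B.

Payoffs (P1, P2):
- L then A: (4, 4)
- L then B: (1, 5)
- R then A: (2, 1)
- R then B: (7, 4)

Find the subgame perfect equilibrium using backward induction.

P1 plays R, P2 plays B after L and B after R; Payoff (7, 4)

Work:
Backward induction:
After L: P2 chooses B → P1 gets 1
After R: P2 chooses B → P1 gets 7
P1 chooses R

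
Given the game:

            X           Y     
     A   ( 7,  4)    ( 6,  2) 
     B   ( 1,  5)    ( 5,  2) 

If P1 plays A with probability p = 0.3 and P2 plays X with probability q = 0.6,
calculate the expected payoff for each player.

E[P1] = 3.8, E[P2] = 3.62

Work:
E[P1] = p·q·π₁(A,X) + p·(1-q)·π₁(A,Y) + (1-p)·q·π₁(B,X) + (1-p)·(1-q)·π₁(B,Y)
= 0.3·0.6·7 + 0.3·0.4·6 + 0.7·0.6·1 + 0.7·0.4·5
= 3.8

E[P2] = 3.62 (similar calculation)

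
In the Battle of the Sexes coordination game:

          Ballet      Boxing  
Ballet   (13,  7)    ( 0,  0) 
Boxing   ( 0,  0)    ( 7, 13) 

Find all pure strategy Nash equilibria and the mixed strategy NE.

Pure NE: (Ballet, Ballet) and (Boxing, Boxing); Mixed NE: p = 0.65, q = 0.35

Work:
Check pure NE:
(Ballet, Ballet): (13, 7) - no unilateral deviation beneficial
(Boxing, Boxing): (7, 13) - no unilateral deviation beneficial
Mixed NE: P1 plays Ballet with p = 0.65, P2 plays Ballet with q = 0.35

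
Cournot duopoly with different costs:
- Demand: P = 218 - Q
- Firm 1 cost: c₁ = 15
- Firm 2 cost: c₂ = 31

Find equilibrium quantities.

q₁* = 73.0, q₂* = 57.0

Work:
Reaction: q₁ = (218 - 15 - q₂)/2
Reaction: q₂ = (218 - 31 - q₁)/2
Solve simultaneously:
q₁* = (218 - 2×15 + 31)/3 = 73.0
q₂* = (218 - 2×31 + 15)/3 = 57.0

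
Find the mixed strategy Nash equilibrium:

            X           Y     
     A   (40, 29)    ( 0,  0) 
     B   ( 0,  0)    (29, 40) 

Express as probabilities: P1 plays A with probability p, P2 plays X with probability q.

p = 0.5797, q = 0.4203

Work:
Find probabilities that make opponent indifferent:
P2 chooses q to make P1 indifferent between A and B
P1 chooses p to make P2 indifferent between X and Y
Mixed NE: P1 plays (A: 0.5797, B: 0.4203), P2 plays (X: 0.4203, Y: 0.5797)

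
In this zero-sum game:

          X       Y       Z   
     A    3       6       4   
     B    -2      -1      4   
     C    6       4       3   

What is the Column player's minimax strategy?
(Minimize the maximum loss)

Column should play Z, value = 4

Work:
Column player minimizes Row's maximum payoff:
Column X: max payoff to Row = 6
Column Y: max payoff to Row = 6
Column Z: max payoff to Row = 4
Minimum is 4, achieved by column Z.
Minimax strategy: Z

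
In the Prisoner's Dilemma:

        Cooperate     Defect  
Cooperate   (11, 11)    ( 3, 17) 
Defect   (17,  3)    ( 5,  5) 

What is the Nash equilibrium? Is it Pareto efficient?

(Defect, Defect) is NE; not Pareto efficient

Work:
Defect dominates Cooperate for both players:
If P2 cooperates: Defect (17) > Cooperate (11)
If P2 defects: Defect (5) > Cooperate (3)
NE: (Defect, Defect) with payoff (5, 5)
But (Cooperate, Cooperate) = (11, 11) Pareto dominates (5, 5)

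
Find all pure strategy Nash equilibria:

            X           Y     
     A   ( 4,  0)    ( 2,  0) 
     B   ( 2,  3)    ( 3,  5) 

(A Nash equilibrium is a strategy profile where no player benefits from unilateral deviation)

Nash equilibrium: (A, X), (B, Y)

Work:
Best responses:
  P1 vs X: payoffs [4, 2] → best response A (payoff 4)
  P1 vs Y: payoffs [2, 3] → best response B (payoff 3)
  P2 vs A: payoffs [0, 0] → best response X/Y (payoff 0)
  P2 vs B: payoffs [3, 5] → best response Y (payoff 5)
Mutual best responses: (A,X), (B,Y) → Nash equilibria.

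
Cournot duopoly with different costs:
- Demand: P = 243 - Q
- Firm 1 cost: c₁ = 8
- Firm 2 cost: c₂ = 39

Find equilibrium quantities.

q₁* = 88.67, q₂* = 57.67

Work:
Reaction: q₁ = (243 - 8 - q₂)/2
Reaction: q₂ = (243 - 39 - q₁)/2
Solve simultaneously:
q₁* = (243 - 2×8 + 39)/3 = 88.67
q₂* = (243 - 2×39 + 8)/3 = 57.67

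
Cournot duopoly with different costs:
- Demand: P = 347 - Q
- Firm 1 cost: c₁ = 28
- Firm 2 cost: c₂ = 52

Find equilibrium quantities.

q₁* = 114.33, q₂* = 90.33

Work:
Reaction: q₁ = (347 - 28 - q₂)/2
Reaction: q₂ = (347 - 52 - q₁)/2
Solve simultaneously:
q₁* = (347 - 2×28 + 52)/3 = 114.33
q₂* = (347 - 2×52 + 28)/3 = 90.33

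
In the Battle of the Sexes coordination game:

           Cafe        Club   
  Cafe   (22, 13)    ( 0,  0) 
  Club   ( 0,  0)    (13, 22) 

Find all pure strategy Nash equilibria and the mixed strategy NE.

Pure NE: (Cafe, Cafe) and (Club, Club); Mixed NE: p = 0.6286, q = 0.3714

Work:
Check pure NE:
(Cafe, Cafe): (22, 13) - no unilateral deviation beneficial
(Club, Club): (13, 22) - no unilateral deviation beneficial
Mixed NE: P1 plays Cafe with p = 0.6286, P2 plays Cafe with q = 0.3714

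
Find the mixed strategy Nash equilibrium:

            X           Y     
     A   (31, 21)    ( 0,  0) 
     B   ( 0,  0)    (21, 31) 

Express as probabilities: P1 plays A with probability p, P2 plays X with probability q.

p = 0.5962, q = 0.4038

Work:
Find probabilities that make opponent indifferent:
P2 chooses q to make P1 indifferent between A and B
P1 chooses p to make P2 indifferent between X and Y
Mixed NE: P1 plays (A: 0.5962, B: 0.4038), P2 plays (X: 0.4038, Y: 0.5962)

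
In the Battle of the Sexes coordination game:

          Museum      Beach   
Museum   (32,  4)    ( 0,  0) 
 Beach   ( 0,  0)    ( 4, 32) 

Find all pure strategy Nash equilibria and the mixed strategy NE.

Pure NE: (Museum, Museum) and (Beach, Beach); Mixed NE: p = 0.8889, q = 0.1111

Work:
Check pure NE:
(Museum, Museum): (32, 4) - no unilateral deviation beneficial
(Beach, Beach): (4, 32) - no unilateral deviation beneficial
Mixed NE: P1 plays Museum with p = 0.8889, P2 plays Museum with q = 0.1111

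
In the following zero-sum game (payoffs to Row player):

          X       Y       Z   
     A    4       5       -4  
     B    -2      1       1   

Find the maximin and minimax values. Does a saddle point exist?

Maximin = -2, Minimax = 1, Saddle: False

Work:
Row minimums: [-4, -2] → maximin = -2
Column maximums: [4, 5, 1] → minimax = 1
No saddle point (maximin ≠ minimax). Mixed strategy needed.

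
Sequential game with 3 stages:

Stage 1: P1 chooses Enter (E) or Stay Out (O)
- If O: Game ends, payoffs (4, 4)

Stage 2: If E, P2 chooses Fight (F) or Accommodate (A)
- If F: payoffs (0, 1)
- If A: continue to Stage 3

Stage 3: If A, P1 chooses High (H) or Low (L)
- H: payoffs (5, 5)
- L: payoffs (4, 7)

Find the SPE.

SPE: (E, A, H); Outcome (5, 5)

Work:
Stage 3: P1 chooses H (5 vs 4)
Stage 2: P2: F->1, A->5 (anticipating H). Choose A
Stage 1: P1: O->4, E->5 (anticipating A, H). Choose E
SPE path: E -> A -> H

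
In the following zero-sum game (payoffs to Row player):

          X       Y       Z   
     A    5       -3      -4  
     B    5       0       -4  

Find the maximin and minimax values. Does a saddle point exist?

Maximin = -4, Minimax = -4, Saddle: True

Work:
Row minimums: [-4, -4] → maximin = -4
Column maximums: [5, 0, -4] → minimax = -4
Saddle point exists! Game value = -4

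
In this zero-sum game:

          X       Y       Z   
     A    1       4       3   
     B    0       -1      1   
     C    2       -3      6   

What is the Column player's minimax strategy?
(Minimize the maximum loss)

Column should play X, value = 2

Work:
Column player minimizes Row's maximum payoff:
Column X: max payoff to Row = 2
Column Y: max payoff to Row = 4
Column Z: max payoff to Row = 6
Minimum is 2, achieved by column X.
Minimax strategy: X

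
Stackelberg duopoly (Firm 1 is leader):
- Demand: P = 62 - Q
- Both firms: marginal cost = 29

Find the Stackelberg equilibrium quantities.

q₁* (leader) = 16.5, q₂* (follower) = 8.25

Work:
Follower's reaction: q₂ = (a - c - q₁)/2
Leader substitutes: π₁ = q₁·(a - q₁ - (a-c-q₁)/2 - c)
FOC: q₁* = (62 - 29)/2 = 16.50
Then: q₂* = (62 - 29 - 16.5)/2 = 8.25
Leader has first-mover advantage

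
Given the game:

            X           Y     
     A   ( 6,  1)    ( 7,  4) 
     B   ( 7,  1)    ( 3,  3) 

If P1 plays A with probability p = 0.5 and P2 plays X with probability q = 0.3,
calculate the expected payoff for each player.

E[P1] = 5.45, E[P2] = 2.75

Work:
E[P1] = p·q·π₁(A,X) + p·(1-q)·π₁(A,Y) + (1-p)·q·π₁(B,X) + (1-p)·(1-q)·π₁(B,Y)
= 0.5·0.3·6 + 0.5·0.7·7 + 0.5·0.3·7 + 0.5·0.7·3
= 5.45

E[P2] = 2.75 (similar calculation)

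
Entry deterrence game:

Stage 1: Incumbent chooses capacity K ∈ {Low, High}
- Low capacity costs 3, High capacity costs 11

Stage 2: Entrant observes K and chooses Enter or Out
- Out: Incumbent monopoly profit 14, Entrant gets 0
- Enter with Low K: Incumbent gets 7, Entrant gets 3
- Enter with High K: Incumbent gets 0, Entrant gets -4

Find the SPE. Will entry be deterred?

SPE: (Low, Enter|Low, Out|High); Entry not deterred. Incumbent net profit = 4, Entrant gets 3

Work:
After Low K: Entrant enters (3 > 0)
After High K: Entrant stays out (-4 < 0)
Incumbent: Low → 7−3=4, High → 14−11=3
Incumbent chooses Low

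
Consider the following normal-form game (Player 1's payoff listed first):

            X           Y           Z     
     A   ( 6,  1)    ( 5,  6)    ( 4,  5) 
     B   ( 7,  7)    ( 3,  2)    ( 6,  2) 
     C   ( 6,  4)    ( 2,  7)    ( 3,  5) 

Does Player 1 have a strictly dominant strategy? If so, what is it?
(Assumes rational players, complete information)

No strictly dominant strategy exists for Player 1

Work:
A strategy strictly dominates another if it gives a strictly higher payoff against every opponent action. Compare each pair of P1's strategies column-by-column:
  A vs B: [6 vs 7, 5 vs 3, 4 vs 6] → A does not strictly dominate B (column X: 6 ≤ 7)
  A vs C: [6 vs 6, 5 vs 2, 4 vs 3] → A does not strictly dominate C (column X: 6 ≤ 6)
  B vs A: [7 vs 6, 3 vs 5, 6 vs 4] → B does not strictly dominate A (column Y: 3 ≤ 5)
  B vs C: [7 vs 6, 3 vs 2, 6 vs 3] → B strictly dominates C
  C vs A: [6 vs 6, 2 vs 5, 3 vs 4] → C does not strictly dominate A (column X: 6 ≤ 6)
  C vs B: [6 vs 7, 2 vs 3, 3 vs 6] → C does not strictly dominate B (column X: 6 ≤ 7)
No single strategy strictly dominates all others → no strictly dominant strategy.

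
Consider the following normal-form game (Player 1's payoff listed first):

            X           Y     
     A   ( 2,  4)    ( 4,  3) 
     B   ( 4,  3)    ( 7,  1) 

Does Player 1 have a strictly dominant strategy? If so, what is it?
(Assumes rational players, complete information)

Yes, Player 1's strictly dominant strategy is B

Work:
A strategy strictly dominates another if it gives a strictly higher payoff against every opponent action. Compare each pair of P1's strategies column-by-column:
  A vs B: [2 vs 4, 4 vs 7] → A does not strictly dominate B (column X: 2 ≤ 4)
  B vs A: [4 vs 2, 7 vs 4] → B strictly dominates A
B strictly dominates every other strategy → strictly dominant.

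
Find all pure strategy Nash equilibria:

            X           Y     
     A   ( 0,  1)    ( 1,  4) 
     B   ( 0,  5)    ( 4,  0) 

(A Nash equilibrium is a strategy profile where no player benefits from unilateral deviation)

Nash equilibrium: (B, X)

Work:
Best responses:
  P1 vs X: payoffs [0, 0] → best response A/B (payoff 0)
  P1 vs Y: payoffs [1, 4] → best response B (payoff 4)
  P2 vs A: payoffs [1, 4] → best response Y (payoff 4)
  P2 vs B: payoffs [5, 0] → best response X (payoff 5)
Mutual best responses: (B,X) → Nash equilibria.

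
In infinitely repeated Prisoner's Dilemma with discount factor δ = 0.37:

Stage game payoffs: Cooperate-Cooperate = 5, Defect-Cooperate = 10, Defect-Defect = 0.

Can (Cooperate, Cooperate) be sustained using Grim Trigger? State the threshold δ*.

δ* = 0.5; since δ = 0.37 < 0.5, cooperation cannot be sustained

Work:
For Grim Trigger:
Cooperate forever: 5/(1-δ)
Defect then punished: 10 + 0·δ/(1-δ)
Need: 5/(1-δ) ≥ 10 + 0·δ/(1-δ)
Solving: δ ≥ (T-R)/(T-P) = (10-5)/(10-0) = 0.5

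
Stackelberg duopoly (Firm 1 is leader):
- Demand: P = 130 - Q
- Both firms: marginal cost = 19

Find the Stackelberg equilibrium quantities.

q₁* (leader) = 55.5, q₂* (follower) = 27.75

Work:
Follower's reaction: q₂ = (a - c - q₁)/2
Leader substitutes: π₁ = q₁·(a - q₁ - (a-c-q₁)/2 - c)
FOC: q₁* = (130 - 19)/2 = 55.50
Then: q₂* = (130 - 19 - 55.5)/2 = 27.75
Leader has first-mover advantage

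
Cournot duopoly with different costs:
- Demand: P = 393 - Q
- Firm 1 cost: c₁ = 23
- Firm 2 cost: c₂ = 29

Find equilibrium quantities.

q₁* = 125.33, q₂* = 119.33

Work:
Reaction: q₁ = (393 - 23 - q₂)/2
Reaction: q₂ = (393 - 29 - q₁)/2
Solve simultaneously:
q₁* = (393 - 2×23 + 29)/3 = 125.33
q₂* = (393 - 2×29 + 23)/3 = 119.33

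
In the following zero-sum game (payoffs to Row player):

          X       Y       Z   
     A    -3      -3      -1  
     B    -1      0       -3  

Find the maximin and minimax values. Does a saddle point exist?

Maximin = -3, Minimax = -1, Saddle: False

Work:
Row minimums: [-3, -3] → maximin = -3
Column maximums: [-1, 0, -1] → minimax = -1
No saddle point (maximin ≠ minimax). Mixed strategy needed.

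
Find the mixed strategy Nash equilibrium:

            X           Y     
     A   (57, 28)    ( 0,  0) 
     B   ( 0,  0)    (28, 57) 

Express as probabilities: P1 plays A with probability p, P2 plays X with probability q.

p = 0.6706, q = 0.3294

Work:
Find probabilities that make opponent indifferent:
P2 chooses q to make P1 indifferent between A and B
P1 chooses p to make P2 indifferent between X and Y
Mixed NE: P1 plays (A: 0.6706, B: 0.3294), P2 plays (X: 0.3294, Y: 0.6706)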